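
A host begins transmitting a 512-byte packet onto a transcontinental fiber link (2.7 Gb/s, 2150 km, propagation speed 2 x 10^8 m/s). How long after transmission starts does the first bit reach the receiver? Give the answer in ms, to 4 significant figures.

10.75 ms

First bit experiences only propagation delay: d/s = 2150000/200000000 = 10.75 ms.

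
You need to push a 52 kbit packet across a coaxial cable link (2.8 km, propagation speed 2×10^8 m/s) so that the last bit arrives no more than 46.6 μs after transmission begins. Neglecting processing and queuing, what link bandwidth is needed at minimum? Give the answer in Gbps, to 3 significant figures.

1.60 Gbps

Propagation delay = 2800 / 200000000 = 14 μs.
Transmission budget = 46.6 − 14 = 32.6 μs.
R ≥ L / t_tx = 52000 bits / 3.26e-05 s = 1.60 Gbps.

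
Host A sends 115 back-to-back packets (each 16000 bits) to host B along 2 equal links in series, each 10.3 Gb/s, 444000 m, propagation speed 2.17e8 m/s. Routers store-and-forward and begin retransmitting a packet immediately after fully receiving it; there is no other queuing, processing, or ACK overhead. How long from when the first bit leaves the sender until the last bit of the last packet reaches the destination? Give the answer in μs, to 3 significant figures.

Per-hop transmission t_tx = L/R = 16000/10300000000 = 1.5534 μs.
Per-hop propagation t_prop = 444000/217000000 = 2046.08 μs.
Pipeline fill: first packet needs 2·t_tx to clear all hops; remaining 114 packets each add one t_tx.
Total = (2+115-1)·t_tx + 2·t_prop = 116·1.5534 + 2·2046.08 = 4270 μs.

4270 μs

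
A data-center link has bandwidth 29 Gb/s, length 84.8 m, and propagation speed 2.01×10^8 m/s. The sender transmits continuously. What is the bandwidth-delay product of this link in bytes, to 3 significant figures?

Propagation delay = 84.8 / 2.01e+08 = 4.21891e-07 s.
BDP = R × t_prop = 29000000000 × 4.21891e-07 = 12234.8 bits.
In bytes: 12234.8/8 = 1530 bytes.

1530 bytes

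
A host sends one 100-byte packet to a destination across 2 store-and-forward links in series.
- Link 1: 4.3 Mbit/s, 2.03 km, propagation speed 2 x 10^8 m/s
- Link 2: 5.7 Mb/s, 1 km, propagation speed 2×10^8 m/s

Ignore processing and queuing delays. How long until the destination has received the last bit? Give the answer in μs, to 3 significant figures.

L = 100 × 8 = 800 bits.
Transmission delays (L/R per hop): 186.047, 140.351 μs; sum = 326.397 μs.
Propagation delays (d/s per hop): 10.15, 5 μs; sum = 15.15 μs.
End-to-end = 342 μs.

342 μs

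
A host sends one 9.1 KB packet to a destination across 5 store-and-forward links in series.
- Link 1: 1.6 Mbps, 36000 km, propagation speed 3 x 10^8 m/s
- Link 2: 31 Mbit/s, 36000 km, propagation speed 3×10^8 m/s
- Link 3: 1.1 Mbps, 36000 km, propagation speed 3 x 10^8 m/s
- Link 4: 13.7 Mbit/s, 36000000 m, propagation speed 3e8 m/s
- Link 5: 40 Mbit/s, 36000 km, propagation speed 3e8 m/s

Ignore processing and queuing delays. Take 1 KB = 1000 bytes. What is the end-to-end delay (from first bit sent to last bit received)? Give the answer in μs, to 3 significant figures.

721000 μs

L = 72800 bits.
Transmission delays (L/R per hop): 45500, 2348.39, 66181.8, 5313.87, 1820 μs; sum = 121164 μs.
Propagation delays (d/s per hop): 120000, 120000, 120000, 120000, 120000 μs; sum = 600000 μs.
End-to-end = 721000 μs.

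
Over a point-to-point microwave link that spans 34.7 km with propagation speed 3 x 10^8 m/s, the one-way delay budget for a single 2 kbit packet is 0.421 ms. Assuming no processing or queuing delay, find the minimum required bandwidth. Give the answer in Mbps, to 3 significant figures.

Propagation delay = 34700 / 300000000 = 0.115667 ms.
Transmission budget = 0.421 − 0.115667 = 0.305333 ms.
R ≥ L / t_tx = 2000 bits / 0.000305333 s = 6.55 Mbps.

6.55 Mbps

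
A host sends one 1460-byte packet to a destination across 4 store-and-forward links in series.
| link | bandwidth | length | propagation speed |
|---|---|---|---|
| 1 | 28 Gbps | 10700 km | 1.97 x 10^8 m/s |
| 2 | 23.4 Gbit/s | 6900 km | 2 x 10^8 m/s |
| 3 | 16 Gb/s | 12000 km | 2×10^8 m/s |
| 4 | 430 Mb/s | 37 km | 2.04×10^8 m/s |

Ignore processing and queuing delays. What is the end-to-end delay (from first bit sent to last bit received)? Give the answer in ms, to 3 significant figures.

149 ms

L = 1460 × 8 = 11680 bits.
Transmission delays (L/R per hop): 0.000417143, 0.000499145, 0.00073, 0.0271628 ms; sum = 0.0288091 ms.
Propagation delays (d/s per hop): 54.3147, 34.5, 60, 0.181373 ms; sum = 148.996 ms.
End-to-end = 149 ms.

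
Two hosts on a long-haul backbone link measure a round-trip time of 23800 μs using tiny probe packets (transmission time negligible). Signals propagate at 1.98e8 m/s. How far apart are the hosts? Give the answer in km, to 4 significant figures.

2356 km

One-way propagation = RTT/2 = 11900 μs.
d = s × t = 198000000 × 0.0119 = 2356 km.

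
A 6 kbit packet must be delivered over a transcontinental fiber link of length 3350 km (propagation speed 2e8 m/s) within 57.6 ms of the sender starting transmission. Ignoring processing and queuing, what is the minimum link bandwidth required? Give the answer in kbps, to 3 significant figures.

Propagation delay = 3350000 / 200000000 = 16.75 ms.
Transmission budget = 57.6 − 16.75 = 40.85 ms.
R ≥ L / t_tx = 6000 bits / 0.04085 s = 147 kbps.

147 kbps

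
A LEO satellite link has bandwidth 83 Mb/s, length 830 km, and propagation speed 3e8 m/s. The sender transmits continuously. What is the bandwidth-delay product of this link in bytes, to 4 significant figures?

28700 bytes

Propagation delay = 830000 / 300000000 = 0.00276667 s.
BDP = R × t_prop = 83000000 × 0.00276667 = 229633 bits.
In bytes: 229633/8 = 28700 bytes.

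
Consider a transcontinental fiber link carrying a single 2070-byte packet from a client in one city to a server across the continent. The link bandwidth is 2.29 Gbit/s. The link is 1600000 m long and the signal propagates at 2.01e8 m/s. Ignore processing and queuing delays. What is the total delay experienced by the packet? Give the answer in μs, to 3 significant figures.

L = 2070 × 8 = 16560 bits.
Transmission delay = L/R = 16560 / 2290000000 = 7.23144 μs.
Propagation delay = d/s = 1600000 m / 2.01e+08 m/s = 7960.2 μs.
Total = 7970 μs.

7970 μs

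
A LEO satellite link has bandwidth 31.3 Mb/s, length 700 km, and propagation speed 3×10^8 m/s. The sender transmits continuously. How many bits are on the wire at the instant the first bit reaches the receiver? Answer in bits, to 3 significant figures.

73000 bits

Propagation delay = 700000 / 300000000 = 0.00233333 s.
BDP = R × t_prop = 31300000 × 0.00233333 = 73033.3 bits.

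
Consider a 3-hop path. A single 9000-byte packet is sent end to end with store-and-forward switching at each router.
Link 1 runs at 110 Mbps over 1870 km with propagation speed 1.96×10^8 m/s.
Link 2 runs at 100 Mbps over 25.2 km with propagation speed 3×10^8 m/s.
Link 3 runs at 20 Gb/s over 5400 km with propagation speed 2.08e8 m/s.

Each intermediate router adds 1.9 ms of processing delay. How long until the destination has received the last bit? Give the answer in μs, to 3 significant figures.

L = 9000 × 8 = 72000 bits.
Transmission delays (L/R per hop): 654.545, 720, 3.6 μs; sum = 1378.15 μs.
Propagation delays (d/s per hop): 9540.82, 84, 25961.5 μs; sum = 35586.4 μs.
Processing at 2 router(s): 2 × 1.9 ms = 3800 μs.
End-to-end = 40800 μs.

40800 μs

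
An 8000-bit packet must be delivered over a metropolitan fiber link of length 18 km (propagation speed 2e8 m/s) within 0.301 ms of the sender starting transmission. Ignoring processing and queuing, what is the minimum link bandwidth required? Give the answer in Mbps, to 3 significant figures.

37.9 Mbps

Propagation delay = 18000 / 200000000 = 0.09 ms.
Transmission budget = 0.301 − 0.09 = 0.211 ms.
R ≥ L / t_tx = 8000 bits / 0.000211 s = 37.9 Mbps.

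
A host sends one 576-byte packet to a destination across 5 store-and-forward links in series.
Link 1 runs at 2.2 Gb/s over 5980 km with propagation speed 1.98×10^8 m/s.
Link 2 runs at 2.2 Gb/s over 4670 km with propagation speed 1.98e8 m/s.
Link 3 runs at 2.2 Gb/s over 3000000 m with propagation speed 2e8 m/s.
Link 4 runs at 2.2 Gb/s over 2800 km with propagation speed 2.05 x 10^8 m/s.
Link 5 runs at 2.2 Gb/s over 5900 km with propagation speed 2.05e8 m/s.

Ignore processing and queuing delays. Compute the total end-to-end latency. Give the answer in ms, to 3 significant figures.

L = 576 × 8 = 4608 bits.
Transmission delay per hop = L/R = 4608/2200000000 = 0.00209455 ms; 5 hops → 0.0104727 ms.
Propagation delays (d/s per hop): 30.202, 23.5859, 15, 13.6585, 28.7805 ms; sum = 111.227 ms.
End-to-end = 111 ms.

111 ms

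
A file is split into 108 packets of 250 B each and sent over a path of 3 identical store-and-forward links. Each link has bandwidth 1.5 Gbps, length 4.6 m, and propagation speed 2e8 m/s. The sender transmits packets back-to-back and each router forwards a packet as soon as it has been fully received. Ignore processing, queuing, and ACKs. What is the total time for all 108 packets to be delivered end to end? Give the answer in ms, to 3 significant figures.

0.147 ms

Per-hop transmission t_tx = L/R = 2000/1500000000 = 0.00133333 ms.
Per-hop propagation t_prop = 4.6/200000000 = 2.3e-05 ms.
Pipeline fill: first packet needs 3·t_tx to clear all hops; remaining 107 packets each add one t_tx.
Total = (3+108-1)·t_tx + 3·t_prop = 110·0.00133333 + 3·2.3e-05 = 0.147 ms.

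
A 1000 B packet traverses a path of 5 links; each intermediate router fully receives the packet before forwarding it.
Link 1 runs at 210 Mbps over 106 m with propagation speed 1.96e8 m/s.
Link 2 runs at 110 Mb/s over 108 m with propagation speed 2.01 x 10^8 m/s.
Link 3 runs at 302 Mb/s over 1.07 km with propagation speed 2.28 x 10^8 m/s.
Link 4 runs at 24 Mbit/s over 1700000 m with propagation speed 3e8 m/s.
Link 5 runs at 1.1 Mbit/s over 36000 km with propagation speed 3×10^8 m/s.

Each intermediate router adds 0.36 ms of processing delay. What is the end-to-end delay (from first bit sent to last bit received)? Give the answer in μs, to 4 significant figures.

L = 1000 × 8 = 8000 bits.
Transmission delays (L/R per hop): 38.0952, 72.7273, 26.4901, 333.333, 7272.73 μs; sum = 7743.37 μs.
Propagation delays (d/s per hop): 0.540816, 0.537313, 4.69298, 5666.67, 120000 μs; sum = 125672 μs.
Processing at 4 router(s): 4 × 0.36 ms = 1440 μs.
End-to-end = 134900 μs.

134900 μs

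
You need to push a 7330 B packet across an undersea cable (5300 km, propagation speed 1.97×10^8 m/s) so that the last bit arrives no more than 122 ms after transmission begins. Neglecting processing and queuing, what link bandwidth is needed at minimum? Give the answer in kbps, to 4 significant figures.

616.6 kbps

L = 58640 bits.
Propagation delay = 5300000 / 197000000 = 26.9036 ms.
Transmission budget = 122 − 26.9036 = 95.0964 ms.
R ≥ L / t_tx = 58640 bits / 0.0950964 s = 616.6 kbps.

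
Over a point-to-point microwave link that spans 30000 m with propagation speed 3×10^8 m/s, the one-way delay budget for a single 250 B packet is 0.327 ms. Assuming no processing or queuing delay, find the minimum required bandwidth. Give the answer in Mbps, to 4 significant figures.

8.811 Mbps

L = 2000 bits.
Propagation delay = 30000 / 300000000 = 0.1 ms.
Transmission budget = 0.327 − 0.1 = 0.227 ms.
R ≥ L / t_tx = 2000 bits / 0.000227 s = 8.811 Mbps.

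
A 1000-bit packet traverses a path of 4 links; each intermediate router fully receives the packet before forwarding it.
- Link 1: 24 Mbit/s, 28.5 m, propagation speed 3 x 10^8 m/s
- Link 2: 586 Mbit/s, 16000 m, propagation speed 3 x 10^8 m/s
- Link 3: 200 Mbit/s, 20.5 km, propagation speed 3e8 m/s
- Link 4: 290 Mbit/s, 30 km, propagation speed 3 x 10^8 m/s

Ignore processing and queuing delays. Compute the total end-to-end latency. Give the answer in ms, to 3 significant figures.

0.274 ms

Transmission delays (L/R per hop): 0.0416667, 0.00170648, 0.005, 0.00344828 ms; sum = 0.0518214 ms.
Propagation delays (d/s per hop): 9.5e-05, 0.0533333, 0.0683333, 0.1 ms; sum = 0.221762 ms.
End-to-end = 0.274 ms.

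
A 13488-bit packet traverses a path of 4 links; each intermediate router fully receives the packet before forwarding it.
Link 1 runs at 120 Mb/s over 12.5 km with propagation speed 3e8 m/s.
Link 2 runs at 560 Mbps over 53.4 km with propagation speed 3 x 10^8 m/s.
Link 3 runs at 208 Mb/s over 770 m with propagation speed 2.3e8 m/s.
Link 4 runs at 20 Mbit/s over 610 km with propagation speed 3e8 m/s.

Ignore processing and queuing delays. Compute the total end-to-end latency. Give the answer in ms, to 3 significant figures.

Transmission delays (L/R per hop): 0.1124, 0.0240857, 0.0648462, 0.6744 ms; sum = 0.875732 ms.
Propagation delays (d/s per hop): 0.0416667, 0.178, 0.00334783, 2.03333 ms; sum = 2.25635 ms.
End-to-end = 3.13 ms.

3.13 ms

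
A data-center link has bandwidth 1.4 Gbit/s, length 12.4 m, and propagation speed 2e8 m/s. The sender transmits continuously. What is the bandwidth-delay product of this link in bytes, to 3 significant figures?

10.9 bytes

Propagation delay = 12.4 / 200000000 = 6.2e-08 s.
BDP = R × t_prop = 1400000000 × 6.2e-08 = 86.8 bits.
In bytes: 86.8/8 = 10.9 bytes.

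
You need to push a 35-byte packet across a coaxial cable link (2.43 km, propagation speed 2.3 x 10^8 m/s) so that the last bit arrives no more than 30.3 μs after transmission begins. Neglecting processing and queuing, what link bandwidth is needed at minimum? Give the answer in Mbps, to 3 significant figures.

L = 280 bits.
Propagation delay = 2430 / 2.3e+08 = 10.5652 μs.
Transmission budget = 30.3 − 10.5652 = 19.7348 μs.
R ≥ L / t_tx = 280 bits / 1.97348e-05 s = 14.2 Mbps.

14.2 Mbps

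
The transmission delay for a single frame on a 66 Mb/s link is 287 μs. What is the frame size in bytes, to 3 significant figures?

2370 bytes

L = R × t_tx = 66000000 b/s × 0.000287 s = 18942 bits.
In bytes: 18942 / 8 = 2370 bytes.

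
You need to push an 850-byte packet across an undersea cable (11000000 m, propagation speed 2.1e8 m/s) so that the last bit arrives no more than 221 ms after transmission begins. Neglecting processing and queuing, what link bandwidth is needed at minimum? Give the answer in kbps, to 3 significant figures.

L = 6800 bits.
Propagation delay = 11000000 / 210000000 = 52.381 ms.
Transmission budget = 221 − 52.381 = 168.619 ms.
R ≥ L / t_tx = 6800 bits / 0.168619 s = 40.3 kbps.

40.3 kbps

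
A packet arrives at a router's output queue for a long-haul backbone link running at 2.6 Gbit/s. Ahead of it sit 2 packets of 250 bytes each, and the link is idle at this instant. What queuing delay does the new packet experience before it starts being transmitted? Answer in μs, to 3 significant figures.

Each queued packet: L/R = 2000/2600000000 = 0.769231 μs.
2 queued → 1.53846 μs.
Queuing delay = 1.54 μs.

1.54 μs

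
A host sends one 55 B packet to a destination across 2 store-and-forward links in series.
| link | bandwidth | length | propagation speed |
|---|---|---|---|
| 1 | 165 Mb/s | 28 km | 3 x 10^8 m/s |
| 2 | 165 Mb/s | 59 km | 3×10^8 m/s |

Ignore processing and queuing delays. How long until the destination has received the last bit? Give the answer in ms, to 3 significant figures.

0.295 ms

L = 55 × 8 = 440 bits.
Transmission delay per hop = L/R = 440/165000000 = 0.00266667 ms; 2 hops → 0.00533333 ms.
Propagation delays (d/s per hop): 0.0933333, 0.196667 ms; sum = 0.29 ms.
End-to-end = 0.295 ms.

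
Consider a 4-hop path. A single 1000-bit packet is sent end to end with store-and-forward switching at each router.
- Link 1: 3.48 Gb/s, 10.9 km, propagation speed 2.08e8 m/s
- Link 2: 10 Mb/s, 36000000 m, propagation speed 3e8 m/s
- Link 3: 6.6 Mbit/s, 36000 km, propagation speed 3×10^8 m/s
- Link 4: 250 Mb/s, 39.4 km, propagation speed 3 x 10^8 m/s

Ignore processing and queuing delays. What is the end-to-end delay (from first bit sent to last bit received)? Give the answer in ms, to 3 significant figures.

Transmission delays (L/R per hop): 0.000287356, 0.1, 0.151515, 0.004 ms; sum = 0.255803 ms.
Propagation delays (d/s per hop): 0.0524038, 120, 120, 0.131333 ms; sum = 240.184 ms.
End-to-end = 240 ms.

240 ms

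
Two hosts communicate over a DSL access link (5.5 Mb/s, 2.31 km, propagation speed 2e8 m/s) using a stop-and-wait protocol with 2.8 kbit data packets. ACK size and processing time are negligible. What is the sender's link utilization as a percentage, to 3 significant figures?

t_tx = L/R = 2800/5500000 = 0.000509091 s.
t_prop = 2310/200000000 = 1.155e-05 s; RTT = 2.31e-05 s.
Cycle = t_tx + RTT = 0.000532191 s.
Utilization = t_tx / cycle = 0.000509091/0.000532191 = 95.7 %.

95.7 %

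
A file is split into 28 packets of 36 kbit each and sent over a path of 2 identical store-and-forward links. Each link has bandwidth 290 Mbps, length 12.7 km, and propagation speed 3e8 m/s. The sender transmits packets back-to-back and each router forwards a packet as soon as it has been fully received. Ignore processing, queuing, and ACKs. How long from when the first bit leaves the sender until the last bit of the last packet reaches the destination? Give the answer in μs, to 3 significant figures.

3680 μs

Per-hop transmission t_tx = L/R = 36000/290000000 = 124.138 μs.
Per-hop propagation t_prop = 12700/300000000 = 42.3333 μs.
Pipeline fill: first packet needs 2·t_tx to clear all hops; remaining 27 packets each add one t_tx.
Total = (2+28-1)·t_tx + 2·t_prop = 29·124.138 + 2·42.3333 = 3680 μs.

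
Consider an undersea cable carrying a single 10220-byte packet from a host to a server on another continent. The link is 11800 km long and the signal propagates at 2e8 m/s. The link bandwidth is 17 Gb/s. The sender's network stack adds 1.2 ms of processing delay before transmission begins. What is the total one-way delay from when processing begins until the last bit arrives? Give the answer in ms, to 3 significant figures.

L = 10220 × 8 = 81760 bits.
Transmission delay = L/R = 81760 / 17000000000 = 0.00480941 ms.
Propagation delay = d/s = 11800000 m / 200000000 m/s = 59 ms.
Plus processing delay 1.2 ms = 1.2 ms.
Total = 60.2 ms.

60.2 ms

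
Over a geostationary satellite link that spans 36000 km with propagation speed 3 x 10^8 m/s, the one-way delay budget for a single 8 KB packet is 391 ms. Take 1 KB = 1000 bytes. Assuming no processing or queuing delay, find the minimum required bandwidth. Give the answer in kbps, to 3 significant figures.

L = 64000 bits.
Propagation delay = 36000000 / 300000000 = 120 ms.
Transmission budget = 391 − 120 = 271 ms.
R ≥ L / t_tx = 64000 bits / 0.271 s = 236 kbps.

236 kbps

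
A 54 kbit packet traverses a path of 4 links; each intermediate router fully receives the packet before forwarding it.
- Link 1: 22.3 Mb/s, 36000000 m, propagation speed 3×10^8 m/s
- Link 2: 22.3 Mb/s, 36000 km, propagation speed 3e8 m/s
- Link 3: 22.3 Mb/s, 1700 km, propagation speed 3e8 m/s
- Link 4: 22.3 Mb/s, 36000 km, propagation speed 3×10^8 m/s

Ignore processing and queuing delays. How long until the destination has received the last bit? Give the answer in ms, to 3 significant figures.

L = 54000 bits.
Transmission delay per hop = L/R = 54000/22300000 = 2.42152 ms; 4 hops → 9.6861 ms.
Propagation delays (d/s per hop): 120, 120, 5.66667, 120 ms; sum = 365.667 ms.
End-to-end = 375 ms.

375 ms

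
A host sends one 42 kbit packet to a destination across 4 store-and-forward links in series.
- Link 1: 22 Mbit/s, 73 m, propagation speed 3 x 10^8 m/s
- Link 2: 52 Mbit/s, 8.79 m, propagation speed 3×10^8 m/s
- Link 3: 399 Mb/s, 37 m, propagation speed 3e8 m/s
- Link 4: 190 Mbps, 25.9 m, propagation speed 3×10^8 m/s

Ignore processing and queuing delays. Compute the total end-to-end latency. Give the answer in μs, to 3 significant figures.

3040 μs

L = 42000 bits.
Transmission delays (L/R per hop): 1909.09, 807.692, 105.263, 221.053 μs; sum = 3043.1 μs.
Propagation delays (d/s per hop): 0.243333, 0.0293, 0.123333, 0.0863333 μs; sum = 0.4823 μs.
End-to-end = 3040 μs.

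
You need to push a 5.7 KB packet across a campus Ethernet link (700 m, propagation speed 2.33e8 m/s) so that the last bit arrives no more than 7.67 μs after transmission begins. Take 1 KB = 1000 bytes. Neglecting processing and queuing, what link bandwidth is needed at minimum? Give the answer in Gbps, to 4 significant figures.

9.773 Gbps

L = 45600 bits.
Propagation delay = 700 / 233000000 = 3.00429 μs.
Transmission budget = 7.67 − 3.00429 = 4.66571 μs.
R ≥ L / t_tx = 45600 bits / 4.66571e-06 s = 9.773 Gbps.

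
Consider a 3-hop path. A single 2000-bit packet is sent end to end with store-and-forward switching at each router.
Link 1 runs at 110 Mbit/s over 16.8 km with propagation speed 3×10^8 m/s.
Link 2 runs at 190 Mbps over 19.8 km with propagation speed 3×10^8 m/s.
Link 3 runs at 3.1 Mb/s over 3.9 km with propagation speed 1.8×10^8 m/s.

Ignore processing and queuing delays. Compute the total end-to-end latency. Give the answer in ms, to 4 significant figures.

0.8175 ms

Transmission delays (L/R per hop): 0.0181818, 0.0105263, 0.645161 ms; sum = 0.673869 ms.
Propagation delays (d/s per hop): 0.056, 0.066, 0.0216667 ms; sum = 0.143667 ms.
End-to-end = 0.8175 ms.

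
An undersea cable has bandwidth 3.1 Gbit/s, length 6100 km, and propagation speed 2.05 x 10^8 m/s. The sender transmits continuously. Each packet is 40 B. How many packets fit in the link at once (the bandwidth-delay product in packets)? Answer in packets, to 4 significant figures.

Propagation delay = 6100000 / 2.05e+08 = 0.0297561 s.
BDP = R × t_prop = 3100000000 × 0.0297561 = 92243900 bits.
In packets of 320 bits: 288300 packets.

288300 packets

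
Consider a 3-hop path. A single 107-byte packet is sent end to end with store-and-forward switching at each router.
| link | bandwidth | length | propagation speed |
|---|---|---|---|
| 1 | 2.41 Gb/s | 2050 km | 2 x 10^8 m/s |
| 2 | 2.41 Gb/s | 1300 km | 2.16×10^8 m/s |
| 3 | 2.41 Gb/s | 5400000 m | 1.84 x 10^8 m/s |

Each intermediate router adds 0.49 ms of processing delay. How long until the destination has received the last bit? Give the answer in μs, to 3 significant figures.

46600 μs

L = 107 × 8 = 856 bits.
Transmission delay per hop = L/R = 856/2410000000 = 0.355187 μs; 3 hops → 1.06556 μs.
Propagation delays (d/s per hop): 10250, 6018.52, 29347.8 μs; sum = 45616.3 μs.
Processing at 2 router(s): 2 × 0.49 ms = 980 μs.
End-to-end = 46600 μs.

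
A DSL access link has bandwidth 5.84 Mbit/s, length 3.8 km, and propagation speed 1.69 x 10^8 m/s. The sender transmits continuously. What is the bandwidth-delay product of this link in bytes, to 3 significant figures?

Propagation delay = 3800 / 169000000 = 2.24852e-05 s.
BDP = R × t_prop = 5840000 × 2.24852e-05 = 131.314 bits.
In bytes: 131.314/8 = 16.4 bytes.

16.4 bytes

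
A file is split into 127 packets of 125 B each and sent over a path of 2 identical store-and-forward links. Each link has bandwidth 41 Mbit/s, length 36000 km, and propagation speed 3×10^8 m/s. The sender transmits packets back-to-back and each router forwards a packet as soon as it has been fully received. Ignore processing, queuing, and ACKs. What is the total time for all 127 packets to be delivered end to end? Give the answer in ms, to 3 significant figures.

Per-hop transmission t_tx = L/R = 1000/41000000 = 0.0243902 ms.
Per-hop propagation t_prop = 36000000/300000000 = 120 ms.
Pipeline fill: first packet needs 2·t_tx to clear all hops; remaining 126 packets each add one t_tx.
Total = (2+127-1)·t_tx + 2·t_prop = 128·0.0243902 + 2·120 = 243 ms.

243 ms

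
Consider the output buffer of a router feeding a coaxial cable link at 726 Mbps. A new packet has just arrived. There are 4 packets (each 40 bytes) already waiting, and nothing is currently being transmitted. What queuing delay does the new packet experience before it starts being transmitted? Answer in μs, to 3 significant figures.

Each queued packet: L/R = 320/726000000 = 0.440771 μs.
4 queued → 1.76309 μs.
Queuing delay = 1.76 μs.

1.76 μs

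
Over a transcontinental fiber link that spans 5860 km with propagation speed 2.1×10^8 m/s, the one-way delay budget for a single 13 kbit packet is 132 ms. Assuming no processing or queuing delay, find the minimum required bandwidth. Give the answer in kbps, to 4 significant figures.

Propagation delay = 5860000 / 210000000 = 27.9048 ms.
Transmission budget = 132 − 27.9048 = 104.095 ms.
R ≥ L / t_tx = 13000 bits / 0.104095 s = 124.9 kbps.

124.9 kbps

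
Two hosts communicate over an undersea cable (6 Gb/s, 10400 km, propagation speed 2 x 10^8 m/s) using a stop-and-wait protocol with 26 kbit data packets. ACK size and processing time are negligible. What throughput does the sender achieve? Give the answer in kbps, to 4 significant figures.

t_tx = L/R = 26000/6000000000 = 4.33333e-06 s.
t_prop = 10400000/200000000 = 0.052 s; RTT = 0.104 s.
Cycle = t_tx + RTT = 0.104004 s.
Throughput = L / cycle = 26000 / 0.104004 = 250.0 kbps.

250.0 kbps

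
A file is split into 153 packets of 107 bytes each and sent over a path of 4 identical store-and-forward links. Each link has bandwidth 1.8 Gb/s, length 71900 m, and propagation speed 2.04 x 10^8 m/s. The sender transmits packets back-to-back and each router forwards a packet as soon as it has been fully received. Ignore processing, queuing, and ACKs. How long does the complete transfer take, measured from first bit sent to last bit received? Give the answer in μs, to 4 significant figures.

1484 μs

Per-hop transmission t_tx = L/R = 856/1800000000 = 0.475556 μs.
Per-hop propagation t_prop = 71900/204000000 = 352.451 μs.
Pipeline fill: first packet needs 4·t_tx to clear all hops; remaining 152 packets each add one t_tx.
Total = (4+153-1)·t_tx + 4·t_prop = 156·0.475556 + 4·352.451 = 1484 μs.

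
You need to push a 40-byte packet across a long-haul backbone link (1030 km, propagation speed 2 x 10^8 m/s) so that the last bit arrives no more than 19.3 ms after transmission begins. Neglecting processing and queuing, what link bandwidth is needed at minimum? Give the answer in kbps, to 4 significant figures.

L = 320 bits.
Propagation delay = 1030000 / 200000000 = 5.15 ms.
Transmission budget = 19.3 − 5.15 = 14.15 ms.
R ≥ L / t_tx = 320 bits / 0.01415 s = 22.61 kbps.

22.61 kbps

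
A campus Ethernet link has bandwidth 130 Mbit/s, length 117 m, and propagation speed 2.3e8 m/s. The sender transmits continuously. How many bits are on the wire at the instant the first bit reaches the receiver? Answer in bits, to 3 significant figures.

Propagation delay = 117 / 2.3e+08 = 5.08696e-07 s.
BDP = R × t_prop = 130000000 × 5.08696e-07 = 66.1304 bits.

66.1 bits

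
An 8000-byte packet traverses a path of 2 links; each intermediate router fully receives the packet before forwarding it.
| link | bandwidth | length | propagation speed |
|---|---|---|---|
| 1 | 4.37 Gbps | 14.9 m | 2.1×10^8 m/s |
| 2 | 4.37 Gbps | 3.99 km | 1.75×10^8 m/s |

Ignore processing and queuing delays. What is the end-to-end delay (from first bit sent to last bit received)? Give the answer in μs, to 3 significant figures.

L = 8000 × 8 = 64000 bits.
Transmission delay per hop = L/R = 64000/4370000000 = 14.6453 μs; 2 hops → 29.2906 μs.
Propagation delays (d/s per hop): 0.0709524, 22.8 μs; sum = 22.871 μs.
End-to-end = 52.2 μs.

52.2 μs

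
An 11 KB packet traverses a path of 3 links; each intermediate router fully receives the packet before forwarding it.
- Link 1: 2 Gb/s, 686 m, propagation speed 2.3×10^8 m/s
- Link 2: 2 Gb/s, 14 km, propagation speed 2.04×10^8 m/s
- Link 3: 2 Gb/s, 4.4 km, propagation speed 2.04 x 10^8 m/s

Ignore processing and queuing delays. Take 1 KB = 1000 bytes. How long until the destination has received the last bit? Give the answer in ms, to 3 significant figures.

0.225 ms

L = 88000 bits.
Transmission delay per hop = L/R = 88000/2000000000 = 0.044 ms; 3 hops → 0.132 ms.
Propagation delays (d/s per hop): 0.00298261, 0.0686275, 0.0215686 ms; sum = 0.0931787 ms.
End-to-end = 0.225 ms.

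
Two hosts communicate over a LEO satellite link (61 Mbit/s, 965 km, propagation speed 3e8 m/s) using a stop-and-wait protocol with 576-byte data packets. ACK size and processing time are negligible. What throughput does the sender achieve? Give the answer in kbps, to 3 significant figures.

708 kbps

t_tx = L/R = 4608/61000000 = 7.5541e-05 s.
t_prop = 965000/300000000 = 0.00321667 s; RTT = 0.00643333 s.
Cycle = t_tx + RTT = 0.00650887 s.
Throughput = L / cycle = 4608 / 0.00650887 = 708 kbps.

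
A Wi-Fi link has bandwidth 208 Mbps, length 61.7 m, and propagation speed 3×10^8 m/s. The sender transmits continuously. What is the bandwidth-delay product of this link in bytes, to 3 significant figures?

Propagation delay = 61.7 / 300000000 = 2.05667e-07 s.
BDP = R × t_prop = 208000000 × 2.05667e-07 = 42.7787 bits.
In bytes: 42.7787/8 = 5.35 bytes.

5.35 bytes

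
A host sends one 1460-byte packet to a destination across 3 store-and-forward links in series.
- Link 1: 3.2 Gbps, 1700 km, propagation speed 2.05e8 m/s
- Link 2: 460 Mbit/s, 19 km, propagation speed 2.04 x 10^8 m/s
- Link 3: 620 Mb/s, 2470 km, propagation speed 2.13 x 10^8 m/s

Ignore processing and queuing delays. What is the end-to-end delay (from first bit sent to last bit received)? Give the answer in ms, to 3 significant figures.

L = 1460 × 8 = 11680 bits.
Transmission delays (L/R per hop): 0.00365, 0.0253913, 0.0188387 ms; sum = 0.04788 ms.
Propagation delays (d/s per hop): 8.29268, 0.0931373, 11.5962 ms; sum = 19.9821 ms.
End-to-end = 20.0 ms.

20.0 ms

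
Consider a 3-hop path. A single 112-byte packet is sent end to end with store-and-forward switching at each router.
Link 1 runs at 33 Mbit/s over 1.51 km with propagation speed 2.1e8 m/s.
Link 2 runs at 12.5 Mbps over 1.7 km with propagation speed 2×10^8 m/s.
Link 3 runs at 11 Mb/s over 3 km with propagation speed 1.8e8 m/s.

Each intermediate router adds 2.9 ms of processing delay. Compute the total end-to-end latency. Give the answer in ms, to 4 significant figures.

L = 112 × 8 = 896 bits.
Transmission delays (L/R per hop): 0.0271515, 0.07168, 0.0814545 ms; sum = 0.180286 ms.
Propagation delays (d/s per hop): 0.00719048, 0.0085, 0.0166667 ms; sum = 0.0323571 ms.
Processing at 2 router(s): 2 × 2.9 ms = 5.8 ms.
End-to-end = 6.013 ms.

6.013 ms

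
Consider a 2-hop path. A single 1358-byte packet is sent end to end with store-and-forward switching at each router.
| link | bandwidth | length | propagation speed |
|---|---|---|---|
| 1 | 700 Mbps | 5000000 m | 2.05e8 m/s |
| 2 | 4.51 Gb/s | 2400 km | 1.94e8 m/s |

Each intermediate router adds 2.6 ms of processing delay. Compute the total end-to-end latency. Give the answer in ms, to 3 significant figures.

39.4 ms

L = 1358 × 8 = 10864 bits.
Transmission delays (L/R per hop): 0.01552, 0.00240887 ms; sum = 0.0179289 ms.
Propagation delays (d/s per hop): 24.3902, 12.3711 ms; sum = 36.7614 ms.
Processing at 1 router(s): 1 × 2.6 ms = 2.6 ms.
End-to-end = 39.4 ms.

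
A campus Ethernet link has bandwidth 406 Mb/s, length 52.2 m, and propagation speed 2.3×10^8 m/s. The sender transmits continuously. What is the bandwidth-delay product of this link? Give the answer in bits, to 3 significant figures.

92.1 bits

Propagation delay = 52.2 / 2.3e+08 = 2.26957e-07 s.
BDP = R × t_prop = 406000000 × 2.26957e-07 = 92.1443 bits.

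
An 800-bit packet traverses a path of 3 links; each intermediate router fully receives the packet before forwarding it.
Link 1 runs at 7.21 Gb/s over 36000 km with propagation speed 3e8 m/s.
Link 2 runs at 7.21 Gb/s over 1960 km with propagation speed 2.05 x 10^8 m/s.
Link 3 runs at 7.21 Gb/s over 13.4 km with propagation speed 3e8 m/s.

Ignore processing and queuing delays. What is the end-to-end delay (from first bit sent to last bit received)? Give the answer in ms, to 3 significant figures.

Transmission delay per hop = L/R = 800/7210000000 = 0.000110957 ms; 3 hops → 0.000332871 ms.
Propagation delays (d/s per hop): 120, 9.56098, 0.0446667 ms; sum = 129.606 ms.
End-to-end = 130 ms.

130 ms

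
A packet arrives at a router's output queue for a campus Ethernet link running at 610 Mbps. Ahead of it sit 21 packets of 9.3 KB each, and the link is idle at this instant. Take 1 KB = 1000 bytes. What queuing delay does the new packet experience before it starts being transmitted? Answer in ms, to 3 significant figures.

2.56 ms

Each queued packet: L/R = 74400/610000000 = 0.121967 ms.
21 queued → 2.56131 ms.
Queuing delay = 2.56 ms.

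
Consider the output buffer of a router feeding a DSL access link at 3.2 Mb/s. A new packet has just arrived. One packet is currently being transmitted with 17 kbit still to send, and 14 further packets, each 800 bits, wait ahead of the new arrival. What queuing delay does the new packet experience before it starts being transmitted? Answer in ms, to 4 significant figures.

Each queued packet: L/R = 800/3200000 = 0.25 ms.
14 queued → 3.5 ms.
Plus remaining 17000 bits of current packet: 5.3125 ms.
Queuing delay = 8.813 ms.

8.813 ms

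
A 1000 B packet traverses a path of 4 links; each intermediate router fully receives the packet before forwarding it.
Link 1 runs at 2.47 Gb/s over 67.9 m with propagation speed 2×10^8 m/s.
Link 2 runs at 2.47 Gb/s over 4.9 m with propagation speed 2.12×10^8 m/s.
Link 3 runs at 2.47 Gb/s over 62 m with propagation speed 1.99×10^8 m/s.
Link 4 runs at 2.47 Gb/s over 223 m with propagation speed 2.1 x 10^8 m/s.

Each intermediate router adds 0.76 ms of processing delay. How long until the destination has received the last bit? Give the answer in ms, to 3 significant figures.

L = 1000 × 8 = 8000 bits.
Transmission delay per hop = L/R = 8000/2470000000 = 0.00323887 ms; 4 hops → 0.0129555 ms.
Propagation delays (d/s per hop): 0.0003395, 2.31132e-05, 0.000311558, 0.0010619 ms; sum = 0.00173608 ms.
Processing at 3 router(s): 3 × 0.76 ms = 2.28 ms.
End-to-end = 2.29 ms.

2.29 ms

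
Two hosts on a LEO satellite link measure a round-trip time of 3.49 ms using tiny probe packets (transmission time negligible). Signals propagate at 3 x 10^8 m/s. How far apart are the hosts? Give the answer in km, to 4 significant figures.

523.5 km

One-way propagation = RTT/2 = 1.745 ms.
d = s × t = 300000000 × 0.001745 = 523.5 km.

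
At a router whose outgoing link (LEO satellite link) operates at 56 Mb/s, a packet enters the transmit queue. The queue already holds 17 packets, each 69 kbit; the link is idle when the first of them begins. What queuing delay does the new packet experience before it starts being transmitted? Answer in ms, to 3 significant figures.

Each queued packet: L/R = 69000/56000000 = 1.23214 ms.
17 queued → 20.9464 ms.
Queuing delay = 20.9 ms.

20.9 ms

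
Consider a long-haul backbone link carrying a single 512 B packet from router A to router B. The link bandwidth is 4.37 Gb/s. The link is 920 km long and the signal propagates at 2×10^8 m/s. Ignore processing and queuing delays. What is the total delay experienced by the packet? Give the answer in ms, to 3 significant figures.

L = 512 × 8 = 4096 bits.
Transmission delay = L/R = 4096 / 4370000000 = 0.0009373 ms.
Propagation delay = d/s = 920000 m / 200000000 m/s = 4.6 ms.
Total = 4.60 ms.

4.60 ms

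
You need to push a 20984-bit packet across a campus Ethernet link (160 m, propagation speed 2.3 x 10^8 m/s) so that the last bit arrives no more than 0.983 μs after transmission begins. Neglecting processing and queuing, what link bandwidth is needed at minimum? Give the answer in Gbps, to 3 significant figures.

73.0 Gbps

Propagation delay = 160 / 2.3e+08 = 0.695652 μs.
Transmission budget = 0.983 − 0.695652 = 0.287348 μs.
R ≥ L / t_tx = 20984 bits / 2.87348e-07 s = 73.0 Gbps.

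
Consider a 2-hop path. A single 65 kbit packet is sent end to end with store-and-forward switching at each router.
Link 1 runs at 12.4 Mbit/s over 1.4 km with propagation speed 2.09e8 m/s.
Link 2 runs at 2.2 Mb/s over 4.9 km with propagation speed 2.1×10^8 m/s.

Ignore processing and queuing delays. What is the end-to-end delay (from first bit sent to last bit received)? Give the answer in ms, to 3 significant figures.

L = 65000 bits.
Transmission delays (L/R per hop): 5.24194, 29.5455 ms; sum = 34.7874 ms.
Propagation delays (d/s per hop): 0.00669856, 0.0233333 ms; sum = 0.0300319 ms.
End-to-end = 34.8 ms.

34.8 ms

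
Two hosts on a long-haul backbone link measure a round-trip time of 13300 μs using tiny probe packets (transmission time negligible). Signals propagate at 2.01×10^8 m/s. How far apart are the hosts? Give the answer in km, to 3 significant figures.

1340 km

One-way propagation = RTT/2 = 6650 μs.
d = s × t = 2.01e+08 × 0.00665 = 1340 km.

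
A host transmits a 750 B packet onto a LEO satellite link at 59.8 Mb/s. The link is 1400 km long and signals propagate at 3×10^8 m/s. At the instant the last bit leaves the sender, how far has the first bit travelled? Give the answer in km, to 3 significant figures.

t_tx = L/R = 6000/59800000 = 0.000100334 s.
Distance = s × t_tx = 300000000 × 0.000100334 = 30.1 km.

30.1 km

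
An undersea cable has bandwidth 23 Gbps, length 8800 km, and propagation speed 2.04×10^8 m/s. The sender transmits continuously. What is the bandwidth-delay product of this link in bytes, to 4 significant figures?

124000000 bytes

Propagation delay = 8800000 / 204000000 = 0.0431373 s.
BDP = R × t_prop = 23000000000 × 0.0431373 = 992157000 bits.
In bytes: 992157000/8 = 124000000 bytes.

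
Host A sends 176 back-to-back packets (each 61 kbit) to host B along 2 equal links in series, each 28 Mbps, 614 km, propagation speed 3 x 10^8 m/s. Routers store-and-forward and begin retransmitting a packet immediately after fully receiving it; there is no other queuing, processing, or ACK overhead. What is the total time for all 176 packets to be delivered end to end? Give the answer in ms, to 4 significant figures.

389.7 ms

Per-hop transmission t_tx = L/R = 61000/28000000 = 2.17857 ms.
Per-hop propagation t_prop = 614000/300000000 = 2.04667 ms.
Pipeline fill: first packet needs 2·t_tx to clear all hops; remaining 175 packets each add one t_tx.
Total = (2+176-1)·t_tx + 2·t_prop = 177·2.17857 + 2·2.04667 = 389.7 ms.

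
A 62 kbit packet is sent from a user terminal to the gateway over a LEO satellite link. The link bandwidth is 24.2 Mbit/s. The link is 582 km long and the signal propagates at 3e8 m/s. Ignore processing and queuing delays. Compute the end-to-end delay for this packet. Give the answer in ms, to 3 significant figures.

4.50 ms

L = 62000 bits.
Transmission delay = L/R = 62000 / 24200000 = 2.56198 ms.
Propagation delay = d/s = 582000 m / 300000000 m/s = 1.94 ms.
Total = 4.50 ms.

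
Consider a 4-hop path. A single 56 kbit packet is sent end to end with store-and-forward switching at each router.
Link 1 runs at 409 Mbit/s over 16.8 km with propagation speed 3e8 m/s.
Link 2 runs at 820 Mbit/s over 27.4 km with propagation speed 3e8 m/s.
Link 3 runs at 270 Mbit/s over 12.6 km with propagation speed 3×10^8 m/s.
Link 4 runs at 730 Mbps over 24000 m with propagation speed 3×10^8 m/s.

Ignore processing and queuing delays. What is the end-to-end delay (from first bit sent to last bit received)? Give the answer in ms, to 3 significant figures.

0.759 ms

L = 56000 bits.
Transmission delays (L/R per hop): 0.136919, 0.0682927, 0.207407, 0.0767123 ms; sum = 0.489332 ms.
Propagation delays (d/s per hop): 0.056, 0.0913333, 0.042, 0.08 ms; sum = 0.269333 ms.
End-to-end = 0.759 ms.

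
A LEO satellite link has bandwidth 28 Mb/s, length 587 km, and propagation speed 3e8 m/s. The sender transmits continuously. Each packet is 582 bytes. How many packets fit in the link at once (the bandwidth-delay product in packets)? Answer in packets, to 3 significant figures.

Propagation delay = 587000 / 300000000 = 0.00195667 s.
BDP = R × t_prop = 28000000 × 0.00195667 = 54786.7 bits.
In packets of 4656 bits: 11.8 packets.

11.8 packets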